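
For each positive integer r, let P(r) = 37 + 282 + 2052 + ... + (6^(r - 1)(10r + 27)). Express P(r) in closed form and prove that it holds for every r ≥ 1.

P(r) = 6^r(2r + 5) - 5

We claim P(r) = 6^r(2r + 5) - 5 for all r ≥ 1.
When r = 1: P(1) = 37, and the closed form gives 37. They agree.
Inductive step: suppose the statement holds for some m ≥ 1, so P(m) = 6^m(2m + 5) - 5.
Then P(m+1) = P(m) + (6^m(10m + 37)) = (6^m(2m + 5) - 5) + (6^m(10m + 37)).
Simplifying, P(m+1) = 12·6^m·m + 42·6^m - 5 = 6^(m+1)(2(m+1) + 5) - 5,
which is the closed form with r = m+1.
Hence, by induction on r, the claim holds for every r ≥ 1.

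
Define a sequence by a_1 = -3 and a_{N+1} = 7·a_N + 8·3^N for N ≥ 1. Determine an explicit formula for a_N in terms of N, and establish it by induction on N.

a_N = -2·3^N + 3·7^(N - 1)

Computing the first terms: a_1 = -3, a_2 = 3, a_3 = 93. This suggests a_N = -2·3^N + 3·7^(N - 1).
For the base case N = 1: the formula gives -3 = -3 = a_1.
For the inductive step, assume it holds for an arbitrary p ≥ 1, so a_p = -2·3^p + 3·7^(p - 1).
Then a_{p+1} = 7·a_p + 8·3^p = 7·(-2·3^p + 3·7^(p - 1)) + 8·3^p = -2·3^(p + 1) + 3·7^p = -2·3^(p+1) + 3·7^((p+1) - 1),
which is the claimed formula at N = p+1.
This completes the induction.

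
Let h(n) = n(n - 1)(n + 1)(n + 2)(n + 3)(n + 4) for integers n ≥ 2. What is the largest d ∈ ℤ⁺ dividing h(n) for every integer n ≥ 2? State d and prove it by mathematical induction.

d = 720

Computing the first values: h(2) = 720 and h(3) = 5040; gcd(720, 5040) = 720, so d ≤ 720.
We prove 720 | n(n - 1)(n + 1)(n + 2)(n + 3)(n + 4) for all n ≥ 2 by induction on n.
Base step (n = 2): h(2) = 720 = 720·(1), so 720 | h(2).
Inductive step: suppose the statement holds for some k ≥ 2, i.e. 720 | h(k). Then
h(k+1) − h(k) = k·(k+1)·(k+2)·(k+3)·(k+4)·(k+5) − (k-1)·k·(k+1)·(k+2)·(k+3)·(k+4) = k·(k+1)·(k+2)·(k+3)·(k+4)·[(k+5) − (k-1)] = 6·k·(k+1)·(k+2)·(k+3)·(k+4). The product of 5 consecutive integers is divisible by (5)! = 120, so h(k+1) − h(k) is divisible by 6·120 = 720. By the inductive hypothesis 720 | h(k), hence 720 | h(k+1).
Hence, by induction on n, the claim holds for every n ≥ 2.
Therefore the largest such d is 720.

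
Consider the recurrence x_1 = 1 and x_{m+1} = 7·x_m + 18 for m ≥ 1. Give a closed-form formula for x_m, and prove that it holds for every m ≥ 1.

Computing the first terms: x_1 = 1, x_2 = 25, x_3 = 193. This suggests x_m = 4·7^(m - 1) - 3.
Base step (m = 1): the formula gives 1 = 1 = x_1.
For the inductive step, assume it holds for an arbitrary r ≥ 1, so x_r = 4·7^(r - 1) - 3.
Then x_{r+1} = 7·x_r + 18 = 7·(4·7^(r - 1) - 3) + 18 = 4·7^r - 3 = 4·7^((r+1) - 1) - 3,
which is the claimed formula at m = r+1.
By induction, the statement is established for all m ≥ 1.

x_m = 4·7^(m - 1) - 3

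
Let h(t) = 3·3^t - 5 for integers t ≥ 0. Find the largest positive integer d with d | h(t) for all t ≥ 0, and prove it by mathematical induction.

d = 2

Computing the first values: h(0) = -2 and h(1) = 4; gcd(-2, 4) = 2, so d ≤ 2.
We prove 2 | 3·3^t - 5 for all t ≥ 0 by induction on t.
For the base case t = 0: h(0) = -2 = 2·(-1), so 2 | h(0).
Suppose the result is true for t = k, i.e. 2 | h(k). Then
h(k+1) = 3·3^(k+1) - 5 = 3·(3·3^k - 5) + 10 = 3·h(k) + 10. The first term is divisible by 2 by the inductive hypothesis, and 10 is divisible by 2. Hence 2 | h(k+1).
This completes the induction.
Therefore the largest such d is 2.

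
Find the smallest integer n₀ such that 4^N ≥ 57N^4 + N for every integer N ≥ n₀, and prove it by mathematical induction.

n₀ = 10

At N = 9: 262144 < 373986, so the inequality fails and n₀ ≥ 10. We prove 4^N ≥ 57N^4 + N for all N ≥ 10.
For the base case N = 10: 4^N = 1048576 and 57N^4 + N = 570010, so 1048576 ≥ 570010.
Suppose the result is true for N = i, so 4^i ≥ 57i^4 + i.
Then 4^(i + 1) = 4·(4^i) ≥ 4·(57i^4 + i).
Also, for i ≥ 10 we have 4·(57i^4 + i) ≥ 57(i+1)^4 + (i+1), since 4·(57i^4 + i) − (57(i+1)^4 + (i+1)) = 171i^4 - 228i^3 - 342i^2 - 225i - 58, which is nonnegative for all i ≥ 10.
Combining, 4^(i + 1) ≥ 57(i+1)^4 + (i+1).
By the principle of mathematical induction, the result holds for all N ≥ 10.
Hence the smallest such n₀ is 10.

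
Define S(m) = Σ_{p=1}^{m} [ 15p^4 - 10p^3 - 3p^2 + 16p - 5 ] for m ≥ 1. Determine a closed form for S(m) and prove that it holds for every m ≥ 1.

S(m) = m(3m^4 + 5m^3 - m^2 + 4m + 2)

We claim S(m) = m(3m^4 + 5m^3 - m^2 + 4m + 2) for all m ≥ 1.
When m = 1: S(1) = 13, and the closed form gives 13. They agree.
For the inductive step, assume it holds for an arbitrary p ≥ 1, so S(p) = p(3p^4 + 5p^3 - p^2 + 4p + 2).
Then S(p+1) = S(p) + (15p^4 + 50p^3 + 57p^2 + 40p + 13) = (p(3p^4 + 5p^3 - p^2 + 4p + 2)) + (15p^4 + 50p^3 + 57p^2 + 40p + 13).
Simplifying, S(p+1) = (p + 1)(3p^4 + 17p^3 + 32p^2 + 29p + 13) = (p+1)(3(p+1)^4 + 5(p+1)^3 - (p+1)^2 + 4(p+1) + 2),
which is the closed form with m = p+1.
Hence, by induction on m, the claim holds for every m ≥ 1.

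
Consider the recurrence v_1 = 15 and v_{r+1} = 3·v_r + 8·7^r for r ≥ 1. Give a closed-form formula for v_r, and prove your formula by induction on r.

Computing the first terms: v_1 = 15, v_2 = 101, v_3 = 695. This suggests v_r = 3^(r - 1) + 2·7^r.
Base step (r = 1): the formula gives 15 = 15 = v_1.
Inductive step: suppose the statement holds for some p ≥ 1, so v_p = 3^(p - 1) + 2·7^p.
Then v_{p+1} = 3·v_p + 8·7^p = 3·(3^(p - 1) + 2·7^p) + 8·7^p = 3^p + 2·7^(p + 1) = 3^((p+1) - 1) + 2·7^(p+1),
which is the claimed formula at r = p+1.
By the principle of mathematical induction, the result holds for all r ≥ 1.

v_r = 3^(r - 1) + 2·7^r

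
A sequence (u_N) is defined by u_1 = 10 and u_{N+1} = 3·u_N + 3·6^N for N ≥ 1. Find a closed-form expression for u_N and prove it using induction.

u_N = 4·3^(N - 1) + 6^N

Computing the first terms: u_1 = 10, u_2 = 48, u_3 = 252. This suggests u_N = 4·3^(N - 1) + 6^N.
Base step (N = 1): the formula gives 10 = 10 = u_1.
Suppose the result is true for N = m, so u_m = 4·3^(m - 1) + 6^m.
Then u_{m+1} = 3·u_m + 3·6^m = 3·(4·3^(m - 1) + 6^m) + 3·6^m = 4·3^m + 6^(m + 1) = 4·3^((m+1) - 1) + 6^(m+1),
which is the claimed formula at N = m+1.
By the principle of mathematical induction, the result holds for all N ≥ 1.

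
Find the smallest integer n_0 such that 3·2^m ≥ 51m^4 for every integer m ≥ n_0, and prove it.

At m = 21: 6291456 < 9918531, so the inequality fails and n_0 ≥ 22. We prove 3·2^m ≥ 51m^4 for all m ≥ 22.
For the base case m = 22: 3·2^m = 12582912 and 51m^4 = 11947056, so 12582912 ≥ 11947056.
Inductive step: assume the claim holds for m = p, so 3·2^p ≥ 51p^4.
Then 3·2^(p + 1) = 2·(3·2^p) ≥ 2·(51p^4).
Also, for p ≥ 22 we have 2·(51p^4) ≥ 51(p+1)^4, since 2 ≥ (1 + 1/p)^4 for all p ≥ 22.
Combining, 3·2^(p + 1) ≥ 51(p+1)^4.
Hence, by induction on m, the claim holds for every m ≥ 22.
Hence the smallest such n_0 is 22.

n_0 = 22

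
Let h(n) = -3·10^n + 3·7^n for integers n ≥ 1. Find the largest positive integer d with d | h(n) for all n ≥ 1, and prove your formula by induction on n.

d = 9

Computing the first values: h(1) = -9 and h(2) = -153; gcd(-9, -153) = 9, so d ≤ 9.
We prove 9 | -3·10^n + 3·7^n for all n ≥ 1 by induction on n.
Base step (n = 1): h(1) = -9 = 9·(-1), so 9 | h(1).
Inductive step: assume the claim holds for n = j, i.e. 9 | h(j). Then
h(j+1) − 10·h(j) = (-3·10^(j+1) + 3·7^(j+1)) − 10·(-3·10^j + 3·7^j) = (3)·7^j·(7 − 10) = (-9)·7^j. Since 9 | h(j) by the inductive hypothesis, 9 | 10·h(j); and 9 | -9 since -9 = 9·-1. Therefore 9 | h(j+1).
Hence, by induction on n, the claim holds for every n ≥ 1.
Therefore the largest such d is 9.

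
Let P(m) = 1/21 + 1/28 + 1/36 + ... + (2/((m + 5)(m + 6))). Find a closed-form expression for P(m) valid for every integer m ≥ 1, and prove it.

P(m) = m/(3(m + 6))

We claim P(m) = m/(3(m + 6)) for all m ≥ 1.
Base case (m = 1): P(1) = 1/21, and the closed form gives 1/21. They agree.
Inductive step: suppose the statement holds for some p ≥ 1, so P(p) = p/(3(p + 6)).
Then P(p+1) = P(p) + (2/((p + 6)(p + 7))) = (p/(3(p + 6))) + (2/((p + 6)(p + 7))).
Simplifying, P(p+1) = (p + 1)/(3(p + 7)) = (p+1)/(3((p+1) + 6)),
which is the closed form with m = p+1.
By the principle of mathematical induction, the result holds for all m ≥ 1.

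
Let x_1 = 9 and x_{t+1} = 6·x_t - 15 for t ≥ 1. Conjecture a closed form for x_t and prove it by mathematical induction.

Computing the first terms: x_1 = 9, x_2 = 39, x_3 = 219. This suggests x_t = 6^t + 3.
Base step (t = 1): the formula gives 9 = 9 = x_1.
For the inductive step, assume it holds for an arbitrary j ≥ 1, so x_j = 6^j + 3.
Then x_{j+1} = 6·x_j - 15 = 6·(6^j + 3) - 15 = 6^(j + 1) + 3,
which is the claimed formula at t = j+1.
This completes the induction.

x_t = 6^t + 3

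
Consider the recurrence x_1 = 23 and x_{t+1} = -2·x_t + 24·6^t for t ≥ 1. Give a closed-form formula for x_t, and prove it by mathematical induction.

x_t = 5(-2)^(t - 1) + 3·6^t

Computing the first terms: x_1 = 23, x_2 = 98, x_3 = 668. This suggests x_t = 5(-2)^(t - 1) + 3·6^t.
Base step (t = 1): the formula gives 23 = 23 = x_1.
For the inductive step, assume it holds for an arbitrary m ≥ 1, so x_m = 5(-2)^(m - 1) + 3·6^m.
Then x_{m+1} = -2·x_m + 24·6^m = -2·(5(-2)^(m - 1) + 3·6^m) + 24·6^m = 5(-2)^m + 3·6^(m + 1) = 5(-2)^((m+1) - 1) + 3·6^(m+1),
which is the claimed formula at t = m+1.
By induction, the statement is established for all t ≥ 1.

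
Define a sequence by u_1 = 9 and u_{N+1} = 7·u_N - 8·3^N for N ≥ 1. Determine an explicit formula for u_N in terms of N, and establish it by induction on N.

u_N = 2·3^N + 3·7^(N - 1)

Computing the first terms: u_1 = 9, u_2 = 39, u_3 = 201. This suggests u_N = 2·3^N + 3·7^(N - 1).
Base case (N = 1): the formula gives 9 = 9 = u_1.
Inductive step: suppose the statement holds for some j ≥ 1, so u_j = 2·3^j + 3·7^(j - 1).
Then u_{j+1} = 7·u_j - 8·3^j = 7·(2·3^j + 3·7^(j - 1)) - 8·3^j = 2·3^(j + 1) + 3·7^j = 2·3^(j+1) + 3·7^((j+1) - 1),
which is the claimed formula at N = j+1.
This completes the induction.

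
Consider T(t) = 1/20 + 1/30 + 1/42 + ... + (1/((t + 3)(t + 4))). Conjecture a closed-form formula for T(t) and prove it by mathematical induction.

T(t) = t/(4(t + 4))

We claim T(t) = t/(4(t + 4)) for all t ≥ 1.
Base case (t = 1): T(1) = 1/20, and the closed form gives 1/20. They agree.
For the inductive step, assume it holds for an arbitrary k ≥ 1, so T(k) = k/(4(k + 4)).
Then T(k+1) = T(k) + (1/((k + 4)(k + 5))) = (k/(4(k + 4))) + (1/((k + 4)(k + 5))).
Simplifying, T(k+1) = (k + 1)/(4(k + 5)) = (k+1)/(4((k+1) + 4)),
which is the closed form with t = k+1.
By the principle of mathematical induction, the result holds for all t ≥ 1.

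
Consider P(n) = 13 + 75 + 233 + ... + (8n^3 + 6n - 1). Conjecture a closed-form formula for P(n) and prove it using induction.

P(n) = n(2n^3 + 4n^2 + 5n + 2)

We claim P(n) = n(2n^3 + 4n^2 + 5n + 2) for all n ≥ 1.
Base step (n = 1): P(1) = 13, and the closed form gives 13. They agree.
For the inductive step, assume it holds for an arbitrary m ≥ 1, so P(m) = m(2m^3 + 4m^2 + 5m + 2).
Then P(m+1) = P(m) + (6m + 8(m + 1)^3 + 5) = (m(2m^3 + 4m^2 + 5m + 2)) + (6m + 8(m + 1)^3 + 5).
Simplifying, P(m+1) = (m + 1)(2m^3 + 10m^2 + 19m + 13) = (m+1)(2(m+1)^3 + 4(m+1)^2 + 5(m+1) + 2),
which is the closed form with n = m+1.
By induction, the statement is established for all n ≥ 1.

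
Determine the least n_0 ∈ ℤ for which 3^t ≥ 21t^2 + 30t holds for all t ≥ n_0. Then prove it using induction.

At t = 6: 729 < 936, so the inequality fails and n_0 ≥ 7. We prove 3^t ≥ 21t^2 + 30t for all t ≥ 7.
When t = 7: 3^t = 2187 and 21t^2 + 30t = 1239, so 2187 ≥ 1239.
Inductive step: suppose the statement holds for some r ≥ 7, so 3^r ≥ 21r^2 + 30r.
Then 3^(r + 1) = 3·(3^r) ≥ 3·(21r^2 + 30r).
Also, for r ≥ 7 we have 3·(21r^2 + 30r) ≥ 21(r+1)^2 + 30(r+1), since 3·(21r^2 + 30r) − (21(r+1)^2 + 30(r+1)) = 42r^2 + 18r - 51, which is nonnegative for all r ≥ 7.
Combining, 3^(r + 1) ≥ 21(r+1)^2 + 30(r+1).
Hence, by induction on t, the claim holds for every t ≥ 7.
Hence the smallest such n_0 is 7.

n_0 = 7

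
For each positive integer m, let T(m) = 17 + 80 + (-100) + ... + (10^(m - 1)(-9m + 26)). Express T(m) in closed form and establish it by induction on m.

We claim T(m) = 10^m(-m + 3) - 3 for all m ≥ 1.
Base step (m = 1): T(1) = 17, and the closed form gives 17. They agree.
Inductive step: suppose the statement holds for some j ≥ 1, so T(j) = 10^j(-j + 3) - 3.
Then T(j+1) = T(j) + (10^j(-9j + 17)) = (10^j(-j + 3) - 3) + (10^j(-9j + 17)).
Simplifying, T(j+1) = -10·10^j·j + 20·10^j - 3 = 10^(j+1)(-(j+1) + 3) - 3,
which is the closed form with m = j+1.
Hence, by induction on m, the claim holds for every m ≥ 1.

T(m) = 10^m(-m + 3) - 3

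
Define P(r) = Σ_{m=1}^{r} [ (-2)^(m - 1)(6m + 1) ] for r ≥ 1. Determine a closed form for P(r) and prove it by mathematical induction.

P(r) = -(-2)^r(2r + 1) + 1

We claim P(r) = -(-2)^r(2r + 1) + 1 for all r ≥ 1.
For the base case r = 1: P(1) = 7, and the closed form gives 7. They agree.
Suppose the result is true for r = m, so P(m) = -(-2)^m(2m + 1) + 1.
Then P(m+1) = P(m) + ((-2)^m(6m + 7)) = (-(-2)^m(2m + 1) + 1) + ((-2)^m(6m + 7)).
Simplifying, P(m+1) = 4(-2)^m·m + 6(-2)^m + 1 = -(-2)^(m+1)(2(m+1) + 1) + 1,
which is the closed form with r = m+1.
This completes the induction.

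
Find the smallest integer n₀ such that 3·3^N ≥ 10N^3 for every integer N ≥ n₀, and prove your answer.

At N = 5: 729 < 1250, so the inequality fails and n₀ ≥ 6. We prove 3·3^N ≥ 10N^3 for all N ≥ 6.
Base case (N = 6): 3·3^N = 2187 and 10N^3 = 2160, so 2187 ≥ 2160.
Suppose the result is true for N = r, so 3·3^r ≥ 10r^3.
Then 3·3^(r + 1) = 3·(3·3^r) ≥ 3·(10r^3).
Also, for r ≥ 6 we have 3·(10r^3) ≥ 10(r+1)^3, since 3 ≥ (1 + 1/r)^3 for all r ≥ 6.
Combining, 3·3^(r + 1) ≥ 10(r+1)^3.
Hence, by induction on N, the claim holds for every N ≥ 6.
Hence the smallest such n₀ is 6.

n₀ = 6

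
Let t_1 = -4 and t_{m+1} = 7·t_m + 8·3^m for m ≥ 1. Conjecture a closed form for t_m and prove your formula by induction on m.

Computing the first terms: t_1 = -4, t_2 = -4, t_3 = 44. This suggests t_m = -2·3^m + 2·7^(m - 1).
Base case (m = 1): the formula gives -4 = -4 = t_1.
For the inductive step, assume it holds for an arbitrary p ≥ 1, so t_p = -2·3^p + 2·7^(p - 1).
Then t_{p+1} = 7·t_p + 8·3^p = 7·(-2·3^p + 2·7^(p - 1)) + 8·3^p = -2·3^(p + 1) + 2·7^p = -2·3^(p+1) + 2·7^((p+1) - 1),
which is the claimed formula at m = p+1.
This completes the induction.

t_m = -2·3^m + 2·7^(m - 1)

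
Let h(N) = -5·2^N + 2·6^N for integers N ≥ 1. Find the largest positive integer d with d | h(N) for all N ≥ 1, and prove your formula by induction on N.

Computing the first values: h(1) = 2 and h(2) = 52; gcd(2, 52) = 2, so d ≤ 2.
We prove 2 | -5·2^N + 2·6^N for all N ≥ 1 by induction on N.
When N = 1: h(1) = 2 = 2·(1), so 2 | h(1).
For the inductive step, assume it holds for an arbitrary p ≥ 1, i.e. 2 | h(p). Then
h(p+1) − 6·h(p) = (-5·2^(p+1) + 2·6^(p+1)) − 6·(-5·2^p + 2·6^p) = (-5)·2^p·(2 − 6) = (20)·2^p. Since 2 | h(p) by the inductive hypothesis, 2 | 6·h(p); and 2 | 20 since 20 = 2·10. Therefore 2 | h(p+1).
Hence, by induction on N, the claim holds for every N ≥ 1.
Therefore the largest such d is 2.

d = 2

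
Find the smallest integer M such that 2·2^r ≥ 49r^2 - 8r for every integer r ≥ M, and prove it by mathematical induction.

M = 12

At r = 11: 4096 < 5841, so the inequality fails and M ≥ 12. We prove 2·2^r ≥ 49r^2 - 8r for all r ≥ 12.
When r = 12: 2·2^r = 8192 and 49r^2 - 8r = 6960, so 8192 ≥ 6960.
Inductive step: assume the claim holds for r = i, so 2·2^i ≥ 49i^2 - 8i.
Then 2·2^(i + 1) = 2·(2·2^i) ≥ 2·(49i^2 - 8i).
Also, for i ≥ 12 we have 2·(49i^2 - 8i) ≥ 49(i+1)^2 - 8(i+1), since 2·(49i^2 - 8i) − (49(i+1)^2 - 8(i+1)) = 49i^2 - 106i - 41, which is nonnegative for all i ≥ 12.
Combining, 2·2^(i + 1) ≥ 49(i+1)^2 - 8(i+1).
Hence, by induction on r, the claim holds for every r ≥ 12.
Hence the smallest such M is 12.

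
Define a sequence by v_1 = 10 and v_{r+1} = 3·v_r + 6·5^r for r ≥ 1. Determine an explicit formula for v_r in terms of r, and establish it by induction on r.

Computing the first terms: v_1 = 10, v_2 = 60, v_3 = 330. This suggests v_r = -5·3^(r - 1) + 3·5^r.
Base case (r = 1): the formula gives 10 = 10 = v_1.
For the inductive step, assume it holds for an arbitrary j ≥ 1, so v_j = -5·3^(j - 1) + 3·5^j.
Then v_{j+1} = 3·v_j + 6·5^j = 3·(-5·3^(j - 1) + 3·5^j) + 6·5^j = -5·3^j + 3·5^(j + 1) = -5·3^((j+1) - 1) + 3·5^(j+1),
which is the claimed formula at r = j+1.
By the principle of mathematical induction, the result holds for all r ≥ 1.

v_r = -5·3^(r - 1) + 3·5^r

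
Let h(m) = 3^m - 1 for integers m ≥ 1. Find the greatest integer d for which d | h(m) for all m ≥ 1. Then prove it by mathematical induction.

d = 2

Computing the first values: h(1) = 2 and h(2) = 8; gcd(2, 8) = 2, so d ≤ 2.
We prove 2 | 3^m - 1 for all m ≥ 1 by induction on m.
For the base case m = 1: h(1) = 2 = 2·(1), so 2 | h(1).
Suppose the result is true for m = p, i.e. 2 | h(p). Then
3^{p+1} − 1^{p+1} = 3·3^p − 1·1^p = 3·(3^p − 1^p) + (2)·1^p. The first term is divisible by 2 by the inductive hypothesis, and the second term (2)·1^p is divisible by 2 since 2 | 2. Hence 2 | h(p+1).
Hence, by induction on m, the claim holds for every m ≥ 1.
Therefore the largest such d is 2.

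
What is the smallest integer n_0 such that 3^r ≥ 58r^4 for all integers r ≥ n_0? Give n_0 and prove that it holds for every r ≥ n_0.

At r = 13: 1594323 < 1656538, so the inequality fails and n_0 ≥ 14. We prove 3^r ≥ 58r^4 for all r ≥ 14.
Base case (r = 14): 3^r = 4782969 and 58r^4 = 2228128, so 4782969 ≥ 2228128.
Inductive step: suppose the statement holds for some p ≥ 14, so 3^p ≥ 58p^4.
Then 3^(p + 1) = 3·(3^p) ≥ 3·(58p^4).
Also, for p ≥ 14 we have 3·(58p^4) ≥ 58(p+1)^4, since 3 ≥ (1 + 1/p)^4 for all p ≥ 14.
Combining, 3^(p + 1) ≥ 58(p+1)^4.
By induction, the statement is established for all r ≥ 14.
Hence the smallest such n_0 is 14.

n_0 = 14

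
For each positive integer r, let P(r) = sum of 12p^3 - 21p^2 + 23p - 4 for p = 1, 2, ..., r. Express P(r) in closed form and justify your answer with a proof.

We claim P(r) = r(3r + 2)(r^2 - r + 2) for all r ≥ 1.
For the base case r = 1: P(1) = 10, and the closed form gives 10. They agree.
Inductive step: suppose the statement holds for some p ≥ 1, so P(p) = p(3p^3 - p^2 + 4p + 4).
Then P(p+1) = P(p) + (12p^3 + 15p^2 + 17p + 10) = (p(3p^3 - p^2 + 4p + 4)) + (12p^3 + 15p^2 + 17p + 10).
Simplifying, P(p+1) = (p + 1)(3p + 5)(p^2 + p + 2) = (p+1)(3(p+1) + 2)((p+1)^2 - (p+1) + 2),
which is the closed form with r = p+1.
By the principle of mathematical induction, the result holds for all r ≥ 1.

P(r) = r(3r + 2)(r^2 - r + 2)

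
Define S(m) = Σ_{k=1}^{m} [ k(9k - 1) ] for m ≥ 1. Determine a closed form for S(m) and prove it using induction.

We claim S(m) = m(m + 1)(3m + 1) for all m ≥ 1.
Base case (m = 1): S(1) = 8, and the closed form gives 8. They agree.
Suppose the result is true for m = k, so S(k) = k(3k^2 + 4k + 1).
Then S(k+1) = S(k) + ((k + 1)(9k + 8)) = (k(3k^2 + 4k + 1)) + ((k + 1)(9k + 8)).
Simplifying, S(k+1) = (k + 1)(k + 2)(3k + 4) = (k+1)((k+1) + 1)(3(k+1) + 1),
which is the closed form with m = k+1.
Hence, by induction on m, the claim holds for every m ≥ 1.

S(m) = m(m + 1)(3m + 1)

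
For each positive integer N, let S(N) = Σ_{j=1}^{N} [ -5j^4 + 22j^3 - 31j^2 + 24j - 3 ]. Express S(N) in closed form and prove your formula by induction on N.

S(N) = -N(N^4 - 3N^3 + N^2 - 2N - 4)

We claim S(N) = -N(N^4 - 3N^3 + N^2 - 2N - 4) for all N ≥ 1.
For the base case N = 1: S(1) = 7, and the closed form gives 7. They agree.
Inductive step: suppose the statement holds for some j ≥ 1, so S(j) = j(-j^4 + 3j^3 - j^2 + 2j + 4).
Then S(j+1) = S(j) + (-5j^4 + 2j^3 + 5j^2 + 8j + 7) = (j(-j^4 + 3j^3 - j^2 + 2j + 4)) + (-5j^4 + 2j^3 + 5j^2 + 8j + 7).
Simplifying, S(j+1) = -(j + 1)(j^4 + j^3 - 2j^2 - 5j - 7) = -(j+1)((j+1)^4 - 3(j+1)^3 + (j+1)^2 - 2(j+1) - 4),
which is the closed form with N = j+1.
By induction, the statement is established for all N ≥ 1.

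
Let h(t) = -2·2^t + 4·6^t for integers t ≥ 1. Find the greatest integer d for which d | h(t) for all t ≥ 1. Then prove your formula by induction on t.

d = 4

Computing the first values: h(1) = 20 and h(2) = 136; gcd(20, 136) = 4, so d ≤ 4.
We prove 4 | -2·2^t + 4·6^t for all t ≥ 1 by induction on t.
Base case (t = 1): h(1) = 20 = 4·(5), so 4 | h(1).
Inductive step: suppose the statement holds for some k ≥ 1, i.e. 4 | h(k). Then
h(k+1) − 6·h(k) = (-2·2^(k+1) + 4·6^(k+1)) − 6·(-2·2^k + 4·6^k) = (-2)·2^k·(2 − 6) = (8)·2^k. Since 4 | h(k) by the inductive hypothesis, 4 | 6·h(k); and 4 | 8 since 8 = 4·2. Therefore 4 | h(k+1).
By induction, the statement is established for all t ≥ 1.
Therefore the largest such d is 4.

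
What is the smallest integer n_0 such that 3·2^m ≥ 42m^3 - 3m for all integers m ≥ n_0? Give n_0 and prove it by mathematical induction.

At m = 15: 98304 < 141705, so the inequality fails and n_0 ≥ 16. We prove 3·2^m ≥ 42m^3 - 3m for all m ≥ 16.
Base case (m = 16): 3·2^m = 196608 and 42m^3 - 3m = 171984, so 196608 ≥ 171984.
Inductive step: suppose the statement holds for some k ≥ 16, so 3·2^k ≥ 42k^3 - 3k.
Then 3·2^(k + 1) = 2·(3·2^k) ≥ 2·(42k^3 - 3k).
Also, for k ≥ 16 we have 2·(42k^3 - 3k) ≥ 42(k+1)^3 - 3(k+1), since 2·(42k^3 - 3k) − (42(k+1)^3 - 3(k+1)) = 42k^3 - 126k^2 - 129k - 39, which is nonnegative for all k ≥ 16.
Combining, 3·2^(k + 1) ≥ 42(k+1)^3 - 3(k+1).
Hence, by induction on m, the claim holds for every m ≥ 16.
Hence the smallest such n_0 is 16.

n_0 = 16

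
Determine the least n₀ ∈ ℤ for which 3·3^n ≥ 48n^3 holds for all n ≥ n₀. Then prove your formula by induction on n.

At n = 8: 19683 < 24576, so the inequality fails and n₀ ≥ 9. We prove 3·3^n ≥ 48n^3 for all n ≥ 9.
Base case (n = 9): 3·3^n = 59049 and 48n^3 = 34992, so 59049 ≥ 34992.
Inductive step: assume the claim holds for n = p, so 3·3^p ≥ 48p^3.
Then 3·3^(p + 1) = 3·(3·3^p) ≥ 3·(48p^3).
Also, for p ≥ 9 we have 3·(48p^3) ≥ 48(p+1)^3, since 3 ≥ (1 + 1/p)^3 for all p ≥ 9.
Combining, 3·3^(p + 1) ≥ 48(p+1)^3.
Hence, by induction on n, the claim holds for every n ≥ 9.
Hence the smallest such n₀ is 9.

n₀ = 9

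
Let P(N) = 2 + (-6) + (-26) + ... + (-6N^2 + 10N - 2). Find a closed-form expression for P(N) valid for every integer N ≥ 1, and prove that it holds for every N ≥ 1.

We claim P(N) = -2N(N^2 - N - 1) for all N ≥ 1.
Base case (N = 1): P(1) = 2, and the closed form gives 2. They agree.
Suppose the result is true for N = i, so P(i) = 2i(-i^2 + i + 1).
Then P(i+1) = P(i) + (-6i^2 - 2i + 2) = (2i(-i^2 + i + 1)) + (-6i^2 - 2i + 2).
Simplifying, P(i+1) = -2(i + 1)(i^2 + i - 1) = -2(i+1)((i+1)^2 - (i+1) - 1),
which is the closed form with N = i+1.
By induction, the statement is established for all N ≥ 1.

P(N) = -2N(N^2 - N - 1)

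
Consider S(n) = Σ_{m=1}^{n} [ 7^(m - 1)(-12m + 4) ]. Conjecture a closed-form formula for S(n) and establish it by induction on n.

We claim S(n) = 7^n(-2n + 1) - 1 for all n ≥ 1.
Base step (n = 1): S(1) = -8, and the closed form gives -8. They agree.
Suppose the result is true for n = m, so S(m) = 7^m(-2m + 1) - 1.
Then S(m+1) = S(m) + (7^m(-12m - 8)) = (7^m(-2m + 1) - 1) + (7^m(-12m - 8)).
Simplifying, S(m+1) = -14·7^m·m - 7·7^m - 1 = 7^(m+1)(-2(m+1) + 1) - 1,
which is the closed form with n = m+1.
By the principle of mathematical induction, the result holds for all n ≥ 1.

S(n) = 7^n(-2n + 1) - 1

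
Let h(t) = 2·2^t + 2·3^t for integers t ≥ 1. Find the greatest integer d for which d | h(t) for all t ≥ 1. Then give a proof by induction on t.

Computing the first values: h(1) = 10 and h(2) = 26; gcd(10, 26) = 2, so d ≤ 2.
We prove 2 | 2·2^t + 2·3^t for all t ≥ 1 by induction on t.
Base step (t = 1): h(1) = 10 = 2·(5), so 2 | h(1).
Inductive step: suppose the statement holds for some k ≥ 1, i.e. 2 | h(k). Then
h(k+1) − 3·h(k) = (2·2^(k+1) + 2·3^(k+1)) − 3·(2·2^k + 2·3^k) = (2)·2^k·(2 − 3) = (-2)·2^k. Since 2 | h(k) by the inductive hypothesis, 2 | 3·h(k); and 2 | -2 since -2 = 2·-1. Therefore 2 | h(k+1).
Hence, by induction on t, the claim holds for every t ≥ 1.
Therefore the largest such d is 2.

d = 2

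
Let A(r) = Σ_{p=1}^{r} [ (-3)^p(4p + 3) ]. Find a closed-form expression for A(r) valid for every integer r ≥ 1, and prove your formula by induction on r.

A(r) = 3(-3)^r(r + 1) - 3

We claim A(r) = 3(-3)^r(r + 1) - 3 for all r ≥ 1.
Base case (r = 1): A(1) = -21, and the closed form gives -21. They agree.
For the inductive step, assume it holds for an arbitrary p ≥ 1, so A(p) = 3(-3)^p(p + 1) - 3.
Then A(p+1) = A(p) + ((-3)^(p + 1)(4p + 7)) = (3(-3)^p(p + 1) - 3) + ((-3)^(p + 1)(4p + 7)).
Simplifying, A(p+1) = -9(-3)^p·p - 18(-3)^p - 3 = 3(-3)^(p+1)((p+1) + 1) - 3,
which is the closed form with r = p+1.
This completes the induction.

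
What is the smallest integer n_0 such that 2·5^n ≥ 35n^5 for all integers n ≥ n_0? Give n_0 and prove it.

At n = 8: 781250 < 1146880, so the inequality fails and n_0 ≥ 9. We prove 2·5^n ≥ 35n^5 for all n ≥ 9.
When n = 9: 2·5^n = 3906250 and 35n^5 = 2066715, so 3906250 ≥ 2066715.
Inductive step: suppose the statement holds for some i ≥ 9, so 2·5^i ≥ 35i^5.
Then 2·5^(i + 1) = 5·(2·5^i) ≥ 5·(35i^5).
Also, for i ≥ 9 we have 5·(35i^5) ≥ 35(i+1)^5, since 5 ≥ (1 + 1/i)^5 for all i ≥ 9.
Combining, 2·5^(i + 1) ≥ 35(i+1)^5.
By the principle of mathematical induction, the result holds for all n ≥ 9.
Hence the smallest such n_0 is 9.

n_0 = 9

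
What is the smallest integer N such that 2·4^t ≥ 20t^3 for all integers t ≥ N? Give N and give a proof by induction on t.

N = 6

At t = 5: 2048 < 2500, so the inequality fails and N ≥ 6. We prove 2·4^t ≥ 20t^3 for all t ≥ 6.
When t = 6: 2·4^t = 8192 and 20t^3 = 4320, so 8192 ≥ 4320.
Inductive step: assume the claim holds for t = i, so 2·4^i ≥ 20i^3.
Then 2·4^(i + 1) = 4·(2·4^i) ≥ 4·(20i^3).
Also, for i ≥ 6 we have 4·(20i^3) ≥ 20(i+1)^3, since 4 ≥ (1 + 1/i)^3 for all i ≥ 6.
Combining, 2·4^(i + 1) ≥ 20(i+1)^3.
By the principle of mathematical induction, the result holds for all t ≥ 6.
Hence the smallest such N is 6.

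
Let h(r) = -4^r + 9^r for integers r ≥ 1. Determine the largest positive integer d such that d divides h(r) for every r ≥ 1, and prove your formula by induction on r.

d = 5

Computing the first values: h(1) = 5 and h(2) = 65; gcd(5, 65) = 5, so d ≤ 5.
We prove 5 | -4^r + 9^r for all r ≥ 1 by induction on r.
When r = 1: h(1) = 5 = 5·(1), so 5 | h(1).
For the inductive step, assume it holds for an arbitrary i ≥ 1, i.e. 5 | h(i). Then
9^{i+1} − 4^{i+1} = 9·9^i − 4·4^i = 9·(9^i − 4^i) + (5)·4^i. The first term is divisible by 5 by the inductive hypothesis, and the second term (5)·4^i is divisible by 5 since 5 | 5. Hence 5 | h(i+1).
This completes the induction.
Therefore the largest such d is 5.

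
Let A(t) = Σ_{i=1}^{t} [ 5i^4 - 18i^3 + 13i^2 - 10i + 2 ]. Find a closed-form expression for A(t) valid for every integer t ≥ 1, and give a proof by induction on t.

We claim A(t) = t(t^4 - 2t^3 - 3t^2 - 3t - 1) for all t ≥ 1.
Base case (t = 1): A(1) = -8, and the closed form gives -8. They agree.
Inductive step: assume the claim holds for t = i, so A(i) = i(i^4 - 2i^3 - 3i^2 - 3i - 1).
Then A(i+1) = A(i) + (5i^4 + 2i^3 - 11i^2 - 18i - 8) = (i(i^4 - 2i^3 - 3i^2 - 3i - 1)) + (5i^4 + 2i^3 - 11i^2 - 18i - 8).
Simplifying, A(i+1) = (i + 1)(i^4 + 2i^3 - 3i^2 - 11i - 8) = (i+1)((i+1)^4 - 2(i+1)^3 - 3(i+1)^2 - 3(i+1) - 1),
which is the closed form with t = i+1.
Hence, by induction on t, the claim holds for every t ≥ 1.

A(t) = t(t^4 - 2t^3 - 3t^2 - 3t - 1)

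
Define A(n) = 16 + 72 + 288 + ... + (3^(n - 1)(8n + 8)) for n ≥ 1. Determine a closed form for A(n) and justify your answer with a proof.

We claim A(n) = 2·3^n(2n + 1) - 2 for all n ≥ 1.
Base case (n = 1): A(1) = 16, and the closed form gives 16. They agree.
Inductive step: assume the claim holds for n = k, so A(k) = 2·3^k(2k + 1) - 2.
Then A(k+1) = A(k) + (8·3^k(k + 2)) = (2·3^k(2k + 1) - 2) + (8·3^k(k + 2)).
Simplifying, A(k+1) = 12·3^k·k + 18·3^k - 2 = 2·3^(k+1)(2(k+1) + 1) - 2,
which is the closed form with n = k+1.
Hence, by induction on n, the claim holds for every n ≥ 1.

A(n) = 2·3^n(2n + 1) - 2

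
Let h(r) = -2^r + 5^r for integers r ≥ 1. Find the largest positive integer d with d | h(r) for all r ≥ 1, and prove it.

Computing the first values: h(1) = 3 and h(2) = 21; gcd(3, 21) = 3, so d ≤ 3.
We prove 3 | -2^r + 5^r for all r ≥ 1 by induction on r.
Base step (r = 1): h(1) = 3 = 3·(1), so 3 | h(1).
For the inductive step, assume it holds for an arbitrary m ≥ 1, i.e. 3 | h(m). Then
5^{m+1} − 2^{m+1} = 5·5^m − 2·2^m = 5·(5^m − 2^m) + (3)·2^m. The first term is divisible by 3 by the inductive hypothesis, and the second term (3)·2^m is divisible by 3 since 3 | 3. Hence 3 | h(m+1).
By the principle of mathematical induction, the result holds for all r ≥ 1.
Therefore the largest such d is 3.

d = 3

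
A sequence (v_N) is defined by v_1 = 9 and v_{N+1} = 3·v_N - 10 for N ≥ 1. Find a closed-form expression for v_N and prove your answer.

Computing the first terms: v_1 = 9, v_2 = 17, v_3 = 41. This suggests v_N = 4·3^(N - 1) + 5.
Base case (N = 1): the formula gives 9 = 9 = v_1.
Inductive step: assume the claim holds for N = r, so v_r = 4·3^(r - 1) + 5.
Then v_{r+1} = 3·v_r - 10 = 3·(4·3^(r - 1) + 5) - 10 = 4·3^r + 5 = 4·3^((r+1) - 1) + 5,
which is the claimed formula at N = r+1.
Hence, by induction on N, the claim holds for every N ≥ 1.

v_N = 4·3^(N - 1) + 5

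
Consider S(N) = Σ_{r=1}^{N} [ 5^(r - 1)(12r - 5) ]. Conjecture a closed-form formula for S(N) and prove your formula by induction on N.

S(N) = 5^N(3N - 2) + 2

We claim S(N) = 5^N(3N - 2) + 2 for all N ≥ 1.
When N = 1: S(1) = 7, and the closed form gives 7. They agree.
Inductive step: suppose the statement holds for some r ≥ 1, so S(r) = 5^r(3r - 2) + 2.
Then S(r+1) = S(r) + (5^r(12r + 7)) = (5^r(3r - 2) + 2) + (5^r(12r + 7)).
Simplifying, S(r+1) = 15·5^r·r + 5·5^r + 2 = 5^(r+1)(3(r+1) - 2) + 2,
which is the closed form with N = r+1.
By induction, the statement is established for all N ≥ 1.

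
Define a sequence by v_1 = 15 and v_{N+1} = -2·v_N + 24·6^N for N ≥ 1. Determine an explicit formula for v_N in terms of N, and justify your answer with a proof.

v_N = -3(-2)^(N - 1) + 3·6^N

Computing the first terms: v_1 = 15, v_2 = 114, v_3 = 636. This suggests v_N = -3(-2)^(N - 1) + 3·6^N.
Base case (N = 1): the formula gives 15 = 15 = v_1.
Inductive step: assume the claim holds for N = r, so v_r = -3(-2)^(r - 1) + 3·6^r.
Then v_{r+1} = -2·v_r + 24·6^r = -2·(-3(-2)^(r - 1) + 3·6^r) + 24·6^r = -3(-2)^r + 3·6^(r + 1) = -3(-2)^((r+1) - 1) + 3·6^(r+1),
which is the claimed formula at N = r+1.
By the principle of mathematical induction, the result holds for all N ≥ 1.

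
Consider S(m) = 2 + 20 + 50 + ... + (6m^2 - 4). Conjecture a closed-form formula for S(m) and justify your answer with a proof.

S(m) = m(2m^2 + 3m - 3)

We claim S(m) = m(2m^2 + 3m - 3) for all m ≥ 1.
When m = 1: S(1) = 2, and the closed form gives 2. They agree.
Inductive step: suppose the statement holds for some r ≥ 1, so S(r) = r(2r^2 + 3r - 3).
Then S(r+1) = S(r) + (6(r + 1)^2 - 4) = (r(2r^2 + 3r - 3)) + (6(r + 1)^2 - 4).
Simplifying, S(r+1) = (r + 1)(2r^2 + 7r + 2) = (r+1)(2(r+1)^2 + 3(r+1) - 3),
which is the closed form with m = r+1.
By the principle of mathematical induction, the result holds for all m ≥ 1.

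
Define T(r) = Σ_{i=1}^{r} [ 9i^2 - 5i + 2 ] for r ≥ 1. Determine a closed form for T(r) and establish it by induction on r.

We claim T(r) = r(3r^2 + 2r + 1) for all r ≥ 1.
Base step (r = 1): T(1) = 6, and the closed form gives 6. They agree.
Inductive step: assume the claim holds for r = i, so T(i) = i(3i^2 + 2i + 1).
Then T(i+1) = T(i) + (9i^2 + 13i + 6) = (i(3i^2 + 2i + 1)) + (9i^2 + 13i + 6).
Simplifying, T(i+1) = (i + 1)(3i^2 + 8i + 6) = (i+1)(3(i+1)^2 + 2(i+1) + 1),
which is the closed form with r = i+1.
This completes the induction.

T(r) = r(3r^2 + 2r + 1)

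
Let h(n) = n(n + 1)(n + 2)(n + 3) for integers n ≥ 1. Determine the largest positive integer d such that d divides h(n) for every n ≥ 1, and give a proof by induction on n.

Computing the first values: h(1) = 24 and h(2) = 120; gcd(24, 120) = 24, so d ≤ 24.
We prove 24 | n(n + 1)(n + 2)(n + 3) for all n ≥ 1 by induction on n.
When n = 1: h(1) = 24 = 24·(1), so 24 | h(1).
Inductive step: assume the claim holds for n = m, i.e. 24 | h(m). Then
h(m+1) − h(m) = (m+1)·(m+2)·(m+3)·(m+4) − m·(m+1)·(m+2)·(m+3) = (m+1)·(m+2)·(m+3)·[(m+4) − m] = 4·(m+1)·(m+2)·(m+3). The product of 3 consecutive integers is divisible by (3)! = 6, so h(m+1) − h(m) is divisible by 4·6 = 24. By the inductive hypothesis 24 | h(m), hence 24 | h(m+1).
Hence, by induction on n, the claim holds for every n ≥ 1.
Therefore the largest such d is 24.

d = 24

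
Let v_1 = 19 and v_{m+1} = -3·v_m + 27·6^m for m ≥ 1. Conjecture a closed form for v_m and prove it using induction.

v_m = (-3)^(m - 1) + 3·6^m

Computing the first terms: v_1 = 19, v_2 = 105, v_3 = 657. This suggests v_m = (-3)^(m - 1) + 3·6^m.
When m = 1: the formula gives 19 = 19 = v_1.
Inductive step: assume the claim holds for m = j, so v_j = (-3)^(j - 1) + 3·6^j.
Then v_{j+1} = -3·v_j + 27·6^j = -3·((-3)^(j - 1) + 3·6^j) + 27·6^j = (-3)^j + 3·6^(j + 1) = (-3)^((j+1) - 1) + 3·6^(j+1),
which is the claimed formula at m = j+1.
This completes the induction.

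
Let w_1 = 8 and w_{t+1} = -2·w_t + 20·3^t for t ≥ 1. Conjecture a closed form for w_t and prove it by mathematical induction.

w_t = -(-2)^(t + 1) + 4·3^t

Computing the first terms: w_1 = 8, w_2 = 44, w_3 = 92. This suggests w_t = -(-2)^(t + 1) + 4·3^t.
Base step (t = 1): the formula gives 8 = 8 = w_1.
Suppose the result is true for t = i, so w_i = -(-2)^(i + 1) + 4·3^i.
Then w_{i+1} = -2·w_i + 20·3^i = -2·(-(-2)^(i + 1) + 4·3^i) + 20·3^i = -(-2)^(i + 2) + 4·3^(i + 1) = -(-2)^((i+1) + 1) + 4·3^(i+1),
which is the claimed formula at t = i+1.
By the principle of mathematical induction, the result holds for all t ≥ 1.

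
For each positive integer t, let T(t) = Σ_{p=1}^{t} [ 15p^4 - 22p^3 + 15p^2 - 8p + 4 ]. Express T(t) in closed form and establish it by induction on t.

We claim T(t) = t(3t^4 + 2t^3 - t^2 - 2t + 2) for all t ≥ 1.
Base step (t = 1): T(1) = 4, and the closed form gives 4. They agree.
Suppose the result is true for t = p, so T(p) = p(3p^4 + 2p^3 - p^2 - 2p + 2).
Then T(p+1) = T(p) + (15p^4 + 38p^3 + 39p^2 + 16p + 4) = (p(3p^4 + 2p^3 - p^2 - 2p + 2)) + (15p^4 + 38p^3 + 39p^2 + 16p + 4).
Simplifying, T(p+1) = (p + 1)(3p^4 + 14p^3 + 23p^2 + 14p + 4) = (p+1)(3(p+1)^4 + 2(p+1)^3 - (p+1)^2 - 2(p+1) + 2),
which is the closed form with t = p+1.
By induction, the statement is established for all t ≥ 1.

T(t) = t(3t^4 + 2t^3 - t^2 - 2t + 2)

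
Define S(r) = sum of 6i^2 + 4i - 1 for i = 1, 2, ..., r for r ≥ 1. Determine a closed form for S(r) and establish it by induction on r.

We claim S(r) = r(r + 2)(2r + 1) for all r ≥ 1.
For the base case r = 1: S(1) = 9, and the closed form gives 9. They agree.
Inductive step: suppose the statement holds for some i ≥ 1, so S(i) = i(2i^2 + 5i + 2).
Then S(i+1) = S(i) + (6i^2 + 16i + 9) = (i(2i^2 + 5i + 2)) + (6i^2 + 16i + 9).
Simplifying, S(i+1) = (i + 1)(i + 3)(2i + 3) = (i+1)((i+1) + 2)(2(i+1) + 1),
which is the closed form with r = i+1.
By induction, the statement is established for all r ≥ 1.

S(r) = r(r + 2)(2r + 1)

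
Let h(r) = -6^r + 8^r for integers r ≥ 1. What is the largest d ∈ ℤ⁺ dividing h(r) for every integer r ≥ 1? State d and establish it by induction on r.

Computing the first values: h(1) = 2 and h(2) = 28; gcd(2, 28) = 2, so d ≤ 2.
We prove 2 | -6^r + 8^r for all r ≥ 1 by induction on r.
When r = 1: h(1) = 2 = 2·(1), so 2 | h(1).
Suppose the result is true for r = k, i.e. 2 | h(k). Then
8^{k+1} − 6^{k+1} = 8·8^k − 6·6^k = 8·(8^k − 6^k) + (2)·6^k. The first term is divisible by 2 by the inductive hypothesis, and the second term (2)·6^k is divisible by 2 since 2 | 2. Hence 2 | h(k+1).
This completes the induction.
Therefore the largest such d is 2.

d = 2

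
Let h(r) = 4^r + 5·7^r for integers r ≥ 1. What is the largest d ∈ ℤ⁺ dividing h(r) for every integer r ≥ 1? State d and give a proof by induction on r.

Computing the first values: h(1) = 39 and h(2) = 261; gcd(39, 261) = 3, so d ≤ 3.
We prove 3 | 4^r + 5·7^r for all r ≥ 1 by induction on r.
Base step (r = 1): h(1) = 39 = 3·(13), so 3 | h(1).
For the inductive step, assume it holds for an arbitrary i ≥ 1, i.e. 3 | h(i). Then
h(i+1) − 7·h(i) = (4^(i+1) + 5·7^(i+1)) − 7·(4^i + 5·7^i) = (1)·4^i·(4 − 7) = (-3)·4^i. Since 3 | h(i) by the inductive hypothesis, 3 | 7·h(i); and 3 | -3 since -3 = 3·-1. Therefore 3 | h(i+1).
Hence, by induction on r, the claim holds for every r ≥ 1.
Therefore the largest such d is 3.

d = 3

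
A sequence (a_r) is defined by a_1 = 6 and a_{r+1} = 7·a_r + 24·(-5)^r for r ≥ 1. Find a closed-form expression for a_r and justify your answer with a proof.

a_r = -2(-5)^r - 4·7^(r - 1)

Computing the first terms: a_1 = 6, a_2 = -78, a_3 = 54. This suggests a_r = -2(-5)^r - 4·7^(r - 1).
For the base case r = 1: the formula gives 6 = 6 = a_1.
For the inductive step, assume it holds for an arbitrary m ≥ 1, so a_m = -2(-5)^m - 4·7^(m - 1).
Then a_{m+1} = 7·a_m + 24·(-5)^m = 7·(-2(-5)^m - 4·7^(m - 1)) + 24·(-5)^m = -2(-5)^(m + 1) - 4·7^m = -2(-5)^(m+1) - 4·7^((m+1) - 1),
which is the claimed formula at r = m+1.
By induction, the statement is established for all r ≥ 1.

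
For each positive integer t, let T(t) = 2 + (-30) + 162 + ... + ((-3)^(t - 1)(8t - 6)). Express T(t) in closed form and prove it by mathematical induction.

T(t) = (-3)^t(-2t + 1) - 1

We claim T(t) = (-3)^t(-2t + 1) - 1 for all t ≥ 1.
Base step (t = 1): T(1) = 2, and the closed form gives 2. They agree.
For the inductive step, assume it holds for an arbitrary r ≥ 1, so T(r) = (-3)^r(-2r + 1) - 1.
Then T(r+1) = T(r) + ((-3)^r(8r + 2)) = ((-3)^r(-2r + 1) - 1) + ((-3)^r(8r + 2)).
Simplifying, T(r+1) = 6(-3)^r·r + 3(-3)^r - 1 = (-3)^(r+1)(-2(r+1) + 1) - 1,
which is the closed form with t = r+1.
By induction, the statement is established for all t ≥ 1.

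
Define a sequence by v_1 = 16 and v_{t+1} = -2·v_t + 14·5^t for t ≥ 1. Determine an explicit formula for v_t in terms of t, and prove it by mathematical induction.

Computing the first terms: v_1 = 16, v_2 = 38, v_3 = 274. This suggests v_t = -3(-2)^t + 2·5^t.
When t = 1: the formula gives 16 = 16 = v_1.
Inductive step: suppose the statement holds for some j ≥ 1, so v_j = -3(-2)^j + 2·5^j.
Then v_{j+1} = -2·v_j + 14·5^j = -2·(-3(-2)^j + 2·5^j) + 14·5^j = -3(-2)^(j + 1) + 2·5^(j + 1),
which is the claimed formula at t = j+1.
By the principle of mathematical induction, the result holds for all t ≥ 1.

v_t = -3(-2)^t + 2·5^t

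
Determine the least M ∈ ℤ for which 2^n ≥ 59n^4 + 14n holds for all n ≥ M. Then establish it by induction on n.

M = 25

At n = 24: 16777216 < 19575120, so the inequality fails and M ≥ 25. We prove 2^n ≥ 59n^4 + 14n for all n ≥ 25.
Base case (n = 25): 2^n = 33554432 and 59n^4 + 14n = 23047225, so 33554432 ≥ 23047225.
Inductive step: assume the claim holds for n = i, so 2^i ≥ 59i^4 + 14i.
Then 2^(i + 1) = 2·(2^i) ≥ 2·(59i^4 + 14i).
Also, for i ≥ 25 we have 2·(59i^4 + 14i) ≥ 59(i+1)^4 + 14(i+1), since 2·(59i^4 + 14i) − (59(i+1)^4 + 14(i+1)) = 59i^4 - 236i^3 - 354i^2 - 222i - 73, which is nonnegative for all i ≥ 25.
Combining, 2^(i + 1) ≥ 59(i+1)^4 + 14(i+1).
By induction, the statement is established for all n ≥ 25.
Hence the smallest such M is 25.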